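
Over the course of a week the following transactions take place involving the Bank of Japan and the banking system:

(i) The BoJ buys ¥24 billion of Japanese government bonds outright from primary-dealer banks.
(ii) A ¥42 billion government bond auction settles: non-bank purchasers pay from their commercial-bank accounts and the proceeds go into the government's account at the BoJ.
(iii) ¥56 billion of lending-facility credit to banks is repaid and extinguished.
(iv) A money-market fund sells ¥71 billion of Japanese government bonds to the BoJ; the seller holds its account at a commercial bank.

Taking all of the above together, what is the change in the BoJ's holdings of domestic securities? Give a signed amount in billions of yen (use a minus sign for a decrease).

OMO purchase (from banks) ¥24 billion: securities added to the BoJ's portfolio → +¥24B.
Government account inflow ¥42 billion: the BoJ's securities portfolio is untouched → 0.
Discount-window repayment ¥56 billion: the BoJ's securities portfolio is untouched → 0.
Asset purchase (from non-banks) ¥71 billion: securities added to the BoJ's portfolio → +¥71B.
Net: 24 + 0 + 0 + 71 = +¥95 billion.

+¥95 billion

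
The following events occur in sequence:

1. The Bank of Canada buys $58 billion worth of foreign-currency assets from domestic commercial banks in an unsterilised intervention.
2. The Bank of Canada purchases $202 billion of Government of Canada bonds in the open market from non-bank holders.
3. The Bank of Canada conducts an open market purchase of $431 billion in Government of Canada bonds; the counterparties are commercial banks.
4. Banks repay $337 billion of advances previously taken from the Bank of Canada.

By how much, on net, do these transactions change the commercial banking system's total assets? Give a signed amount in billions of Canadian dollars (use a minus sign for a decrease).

-$135 billion

Bank of Canada balance sheet:
  Assets:      Securities +$633B, Loans to banks −$337B, Foreign assets +$58B
  Liabilities: Bank reserves +$354B
Commercial banking system:
  Assets:      Reserves at CB +$354B, Securities −$431B, Foreign assets −$58B
  Liabilities: Checkable deposits +$202B, Borrowings from CB −$337B
Change in total bank assets = -$135 billion.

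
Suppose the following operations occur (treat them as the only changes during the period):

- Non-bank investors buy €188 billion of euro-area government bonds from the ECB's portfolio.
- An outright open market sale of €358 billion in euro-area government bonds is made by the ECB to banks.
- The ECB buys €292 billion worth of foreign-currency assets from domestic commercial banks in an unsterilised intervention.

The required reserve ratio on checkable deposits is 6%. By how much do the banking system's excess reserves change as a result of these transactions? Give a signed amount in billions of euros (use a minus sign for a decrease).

-€242.72 billion

Asset sale (to non-banks) €188 billion: reserves −€188B, deposits −€188B.
OMO sale (to banks) €358 billion: reserves −€358B, deposits 0.
FX purchase €292 billion: reserves +€292B, deposits 0.
Totals: Δreserves = −€254B, Δdeposits = −€188B.
Δrequired reserves = 6% × −€188B = −€11.28B.
Δexcess reserves = Δreserves − Δrequired = −€254B − (−€11.28B) = -€242.72 billion.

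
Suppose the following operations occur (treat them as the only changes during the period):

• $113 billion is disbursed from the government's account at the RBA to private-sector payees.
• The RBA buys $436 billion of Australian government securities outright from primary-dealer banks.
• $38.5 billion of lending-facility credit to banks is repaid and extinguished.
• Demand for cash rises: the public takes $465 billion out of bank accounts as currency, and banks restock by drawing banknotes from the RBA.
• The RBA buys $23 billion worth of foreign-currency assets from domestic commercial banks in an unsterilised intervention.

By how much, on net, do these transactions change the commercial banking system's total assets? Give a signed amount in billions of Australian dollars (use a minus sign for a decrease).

-$390.5 billion

Government spending $113 billion: bank balance sheets expand → +$113B.
OMO purchase (from banks) $436 billion: just an asset swap on bank balance sheets → 0.
Discount-window repayment $38.5 billion: bank balance sheets shrink → −$38.5B.
Currency withdrawal $465 billion: bank balance sheets shrink → −$465B.
FX purchase $23 billion: just an asset swap on bank balance sheets → 0.
Net: 113 + 0 − 38.5 − 465 + 0 = -$390.5 billion.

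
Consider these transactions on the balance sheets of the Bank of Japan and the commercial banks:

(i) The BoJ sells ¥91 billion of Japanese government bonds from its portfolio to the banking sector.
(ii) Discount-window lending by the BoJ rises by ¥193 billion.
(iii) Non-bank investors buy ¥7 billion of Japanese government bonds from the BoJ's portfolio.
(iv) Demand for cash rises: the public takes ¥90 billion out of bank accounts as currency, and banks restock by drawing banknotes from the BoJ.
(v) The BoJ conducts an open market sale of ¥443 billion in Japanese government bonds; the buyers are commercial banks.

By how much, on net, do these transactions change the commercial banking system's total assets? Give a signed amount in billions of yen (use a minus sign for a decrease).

BoJ balance sheet:
  Assets:      Securities −¥541B, Loans to banks +¥193B
  Liabilities: Bank reserves −¥438B, Currency in circulation +¥90B
Commercial banking system:
  Assets:      Reserves at CB −¥438B, Securities +¥534B
  Liabilities: Checkable deposits −¥97B, Borrowings from CB +¥193B
Change in total bank assets = +¥96 billion.

+¥96 billion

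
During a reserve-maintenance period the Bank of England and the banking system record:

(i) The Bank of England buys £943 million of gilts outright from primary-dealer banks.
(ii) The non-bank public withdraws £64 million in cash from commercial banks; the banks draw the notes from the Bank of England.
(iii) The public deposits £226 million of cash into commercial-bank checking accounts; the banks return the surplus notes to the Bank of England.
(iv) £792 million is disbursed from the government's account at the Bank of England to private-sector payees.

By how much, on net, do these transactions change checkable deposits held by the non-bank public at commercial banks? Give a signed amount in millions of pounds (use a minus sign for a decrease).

OMO purchase (from banks) £943 million: the counterparty is a bank, so public deposits are unchanged → 0.
Currency withdrawal £64 million: non-bank counterparties' bank balances fall → −£64M.
Currency deposit £226 million: non-bank counterparties' bank balances rise → +£226M.
Government spending £792 million: non-bank counterparties' bank balances rise → +£792M.
Net: 0 − 64 + 226 + 792 = +£954 million.

+£954 million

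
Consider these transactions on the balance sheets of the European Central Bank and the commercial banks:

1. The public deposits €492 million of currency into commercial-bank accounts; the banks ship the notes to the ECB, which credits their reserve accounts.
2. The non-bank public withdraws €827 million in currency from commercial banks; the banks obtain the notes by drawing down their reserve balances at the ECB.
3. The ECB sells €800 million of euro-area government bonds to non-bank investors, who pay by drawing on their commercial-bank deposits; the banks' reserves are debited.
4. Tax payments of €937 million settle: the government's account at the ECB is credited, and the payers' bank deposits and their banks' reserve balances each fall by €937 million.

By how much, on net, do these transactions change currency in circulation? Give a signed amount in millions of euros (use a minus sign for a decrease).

+€335 million

Currency deposit €492 million: notes return to the central bank → −€492M.
Currency withdrawal €827 million: notes leave the central bank → +€827M.
Asset sale (to non-banks) €800 million: no currency enters or leaves circulation → 0.
Government account inflow €937 million: no currency enters or leaves circulation → 0.
Net: −492 + 827 + 0 + 0 = +€335 million.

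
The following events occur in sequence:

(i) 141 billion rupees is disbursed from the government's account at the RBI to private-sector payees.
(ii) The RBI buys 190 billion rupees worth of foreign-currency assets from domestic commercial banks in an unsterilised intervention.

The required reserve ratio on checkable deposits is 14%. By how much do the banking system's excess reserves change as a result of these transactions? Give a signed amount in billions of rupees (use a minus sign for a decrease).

Government spending 141 billion rupees: reserves +141B, deposits +141B.
FX purchase 190 billion rupees: reserves +190B, deposits 0.
Totals: Δreserves = +331B, Δdeposits = +141B.
Δrequired reserves = 14% × +141B = +19.74B.
Δexcess reserves = Δreserves − Δrequired = +331B − (+19.74B) = +311.26 billion.

+311.26 billion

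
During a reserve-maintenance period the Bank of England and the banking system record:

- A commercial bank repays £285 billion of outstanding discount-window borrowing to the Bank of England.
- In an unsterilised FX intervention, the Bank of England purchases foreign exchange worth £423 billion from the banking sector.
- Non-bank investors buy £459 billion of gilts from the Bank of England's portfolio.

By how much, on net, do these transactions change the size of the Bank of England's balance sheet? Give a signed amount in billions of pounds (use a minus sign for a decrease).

-£321 billion

Discount-window repayment £285 billion: a Bank of England asset is shed → −£285B.
FX purchase £423 billion: a Bank of England asset is acquired → +£423B.
Asset sale (to non-banks) £459 billion: a Bank of England asset is shed → −£459B.
Net: −285 + 423 − 459 = -£321 billion.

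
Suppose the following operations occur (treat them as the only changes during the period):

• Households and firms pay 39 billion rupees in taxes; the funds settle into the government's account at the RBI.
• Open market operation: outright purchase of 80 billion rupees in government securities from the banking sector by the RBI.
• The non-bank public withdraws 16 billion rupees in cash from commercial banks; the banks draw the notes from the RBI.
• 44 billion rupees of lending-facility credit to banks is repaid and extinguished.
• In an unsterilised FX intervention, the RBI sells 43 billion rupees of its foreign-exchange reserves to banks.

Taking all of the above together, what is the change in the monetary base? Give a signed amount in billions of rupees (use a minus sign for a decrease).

Government account inflow 39 billion rupees: reserves shift to a non-base liability → −39B.
OMO purchase (from banks) 80 billion rupees: RBI balance sheet expands → +80B.
Currency withdrawal 16 billion rupees: just a shift between currency and reserves — both are base money → 0.
Discount-window repayment 44 billion rupees: RBI balance sheet contracts → −44B.
FX sale 43 billion rupees: RBI balance sheet contracts → −43B.
Net: −39 + 80 + 0 − 44 − 43 = -46 billion.

-46 billion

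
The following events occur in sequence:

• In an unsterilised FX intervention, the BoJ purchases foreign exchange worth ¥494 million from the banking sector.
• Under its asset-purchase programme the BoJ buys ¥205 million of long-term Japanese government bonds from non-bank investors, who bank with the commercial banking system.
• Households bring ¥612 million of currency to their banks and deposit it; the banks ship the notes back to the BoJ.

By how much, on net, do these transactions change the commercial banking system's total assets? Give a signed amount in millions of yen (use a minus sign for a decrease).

FX purchase ¥494 million: just an asset swap on bank balance sheets → 0.
Asset purchase (from non-banks) ¥205 million: bank balance sheets expand → +¥205M.
Currency deposit ¥612 million: bank balance sheets expand → +¥612M.
Net: 0 + 205 + 612 = +¥817 million.

+¥817 million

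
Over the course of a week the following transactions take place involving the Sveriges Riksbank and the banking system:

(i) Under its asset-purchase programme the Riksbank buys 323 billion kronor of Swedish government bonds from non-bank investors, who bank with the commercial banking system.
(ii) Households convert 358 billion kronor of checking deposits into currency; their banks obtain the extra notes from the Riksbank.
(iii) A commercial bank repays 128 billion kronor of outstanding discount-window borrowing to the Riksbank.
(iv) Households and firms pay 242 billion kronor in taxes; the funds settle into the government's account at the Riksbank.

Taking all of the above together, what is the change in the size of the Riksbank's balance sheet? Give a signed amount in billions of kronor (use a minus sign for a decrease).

Riksbank balance sheet:
  Assets:      Securities +323B, Loans to banks −128B
  Liabilities: Bank reserves −405B, Currency in circulation +358B, Government deposits +242B
Change in total Riksbank assets = +195 billion.

+195 billion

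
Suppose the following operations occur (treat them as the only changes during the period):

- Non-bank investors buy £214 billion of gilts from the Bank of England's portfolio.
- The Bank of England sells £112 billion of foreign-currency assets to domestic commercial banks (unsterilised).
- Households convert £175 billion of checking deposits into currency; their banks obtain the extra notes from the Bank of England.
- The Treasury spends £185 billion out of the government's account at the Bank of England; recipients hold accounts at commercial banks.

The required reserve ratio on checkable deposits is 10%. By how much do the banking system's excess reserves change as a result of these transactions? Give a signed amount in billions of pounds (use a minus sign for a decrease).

-£295.6 billion

Asset sale (to non-banks) £214 billion: reserves −£214B, deposits −£214B.
FX sale £112 billion: reserves −£112B, deposits 0.
Currency withdrawal £175 billion: reserves −£175B, deposits −£175B.
Government spending £185 billion: reserves +£185B, deposits +£185B.
Totals: Δreserves = −£316B, Δdeposits = −£204B.
Δrequired reserves = 10% × −£204B = −£20.4B.
Δexcess reserves = Δreserves − Δrequired = −£316B − (−£20.4B) = -£295.6 billion.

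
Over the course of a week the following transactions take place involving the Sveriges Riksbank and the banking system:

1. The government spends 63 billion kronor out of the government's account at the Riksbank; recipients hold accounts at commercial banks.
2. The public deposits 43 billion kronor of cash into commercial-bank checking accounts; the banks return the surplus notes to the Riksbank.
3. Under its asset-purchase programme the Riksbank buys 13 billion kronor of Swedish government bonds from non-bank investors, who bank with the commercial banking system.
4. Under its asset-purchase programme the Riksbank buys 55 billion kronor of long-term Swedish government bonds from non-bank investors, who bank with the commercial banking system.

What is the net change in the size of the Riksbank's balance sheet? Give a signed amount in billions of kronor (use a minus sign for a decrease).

+68 billion

Riksbank balance sheet:
  Assets:      Securities +68B
  Liabilities: Bank reserves +174B, Currency in circulation −43B, Government deposits −63B
Change in total Riksbank assets = +68 billion.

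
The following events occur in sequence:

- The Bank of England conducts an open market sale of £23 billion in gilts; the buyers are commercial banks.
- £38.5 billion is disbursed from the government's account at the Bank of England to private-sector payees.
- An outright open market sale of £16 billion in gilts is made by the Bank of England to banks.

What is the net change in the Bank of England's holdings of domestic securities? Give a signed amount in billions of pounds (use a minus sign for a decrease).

-£39 billion

Bank of England balance sheet:
  Assets:      Securities −£39B
  Liabilities: Bank reserves −£0.5B, Government deposits −£38.5B
So the change in the Bank of England's holdings of domestic securities is -£39 billion.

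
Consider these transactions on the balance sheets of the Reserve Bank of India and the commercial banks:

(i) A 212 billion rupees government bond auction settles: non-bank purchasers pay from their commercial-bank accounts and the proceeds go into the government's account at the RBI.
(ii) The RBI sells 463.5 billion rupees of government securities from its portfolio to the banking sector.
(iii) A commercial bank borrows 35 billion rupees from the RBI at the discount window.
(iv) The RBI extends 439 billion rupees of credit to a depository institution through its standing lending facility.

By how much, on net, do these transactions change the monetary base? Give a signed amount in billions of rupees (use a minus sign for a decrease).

Government account inflow 212 billion rupees: reserves shift to a non-base liability → −212B.
OMO sale (to banks) 463.5 billion rupees: RBI balance sheet contracts → −463.5B.
Discount-window loan 35 billion rupees: RBI balance sheet expands → +35B.
Discount-window loan 439 billion rupees: RBI balance sheet expands → +439B.
Net: −212 − 463.5 + 35 + 439 = -201.5 billion.

-201.5 billion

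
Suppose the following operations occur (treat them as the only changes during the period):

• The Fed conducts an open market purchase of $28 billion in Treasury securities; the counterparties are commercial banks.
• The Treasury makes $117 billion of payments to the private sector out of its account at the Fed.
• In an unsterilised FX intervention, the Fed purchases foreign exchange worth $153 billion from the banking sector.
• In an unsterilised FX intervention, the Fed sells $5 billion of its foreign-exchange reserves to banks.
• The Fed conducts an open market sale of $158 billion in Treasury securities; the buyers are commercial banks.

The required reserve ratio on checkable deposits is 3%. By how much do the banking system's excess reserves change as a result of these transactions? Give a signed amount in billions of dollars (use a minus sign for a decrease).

OMO purchase (from banks) $28 billion: reserves +$28B, deposits 0.
Government spending $117 billion: reserves +$117B, deposits +$117B.
FX purchase $153 billion: reserves +$153B, deposits 0.
FX sale $5 billion: reserves −$5B, deposits 0.
OMO sale (to banks) $158 billion: reserves −$158B, deposits 0.
Totals: Δreserves = +$135B, Δdeposits = +$117B.
Δrequired reserves = 3% × +$117B = +$3.51B.
Δexcess reserves = Δreserves − Δrequired = +$135B − (+$3.51B) = +$131.49 billion.

+$131.49 billion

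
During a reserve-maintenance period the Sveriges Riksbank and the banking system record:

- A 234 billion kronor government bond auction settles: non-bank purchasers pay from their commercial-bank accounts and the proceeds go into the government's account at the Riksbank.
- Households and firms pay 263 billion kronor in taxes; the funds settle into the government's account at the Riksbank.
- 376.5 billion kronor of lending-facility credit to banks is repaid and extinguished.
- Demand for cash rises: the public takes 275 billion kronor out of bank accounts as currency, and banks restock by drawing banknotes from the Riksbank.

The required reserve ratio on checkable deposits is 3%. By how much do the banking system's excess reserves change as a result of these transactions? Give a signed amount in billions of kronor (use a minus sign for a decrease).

Government account inflow 234 billion kronor: reserves −234B, deposits −234B.
Government account inflow 263 billion kronor: reserves −263B, deposits −263B.
Discount-window repayment 376.5 billion kronor: reserves −376.5B, deposits 0.
Currency withdrawal 275 billion kronor: reserves −275B, deposits −275B.
Totals: Δreserves = −1148.5B, Δdeposits = −772B.
Δrequired reserves = 3% × −772B = −23.16B.
Δexcess reserves = Δreserves − Δrequired = −1148.5B − (−23.16B) = -1125.34 billion.

-1125.34 billion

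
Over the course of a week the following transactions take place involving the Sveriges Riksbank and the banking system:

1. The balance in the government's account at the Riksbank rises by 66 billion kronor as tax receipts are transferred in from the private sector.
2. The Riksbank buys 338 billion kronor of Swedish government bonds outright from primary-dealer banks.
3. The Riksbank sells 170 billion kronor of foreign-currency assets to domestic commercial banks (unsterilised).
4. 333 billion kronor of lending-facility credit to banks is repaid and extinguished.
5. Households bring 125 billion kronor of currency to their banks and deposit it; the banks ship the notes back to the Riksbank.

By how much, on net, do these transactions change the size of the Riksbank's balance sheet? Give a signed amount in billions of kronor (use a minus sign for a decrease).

-165 billion

Government account inflow 66 billion kronor: only the composition of liabilities changes → 0.
OMO purchase (from banks) 338 billion kronor: a Riksbank asset is acquired → +338B.
FX sale 170 billion kronor: a Riksbank asset is shed → −170B.
Discount-window repayment 333 billion kronor: a Riksbank asset is shed → −333B.
Currency deposit 125 billion kronor: only the composition of liabilities changes → 0.
Net: 0 + 338 − 170 − 333 + 0 = -165 billion.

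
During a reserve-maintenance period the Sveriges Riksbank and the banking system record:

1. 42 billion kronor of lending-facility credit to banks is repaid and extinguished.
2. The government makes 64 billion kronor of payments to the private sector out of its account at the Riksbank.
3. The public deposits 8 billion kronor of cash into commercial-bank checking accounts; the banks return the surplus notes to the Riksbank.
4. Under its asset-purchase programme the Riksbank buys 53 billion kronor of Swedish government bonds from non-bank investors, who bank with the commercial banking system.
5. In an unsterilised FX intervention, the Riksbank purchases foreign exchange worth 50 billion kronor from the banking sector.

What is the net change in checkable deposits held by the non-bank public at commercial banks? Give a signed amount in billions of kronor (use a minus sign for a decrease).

Riksbank balance sheet:
  Assets:      Securities +53B, Loans to banks −42B, Foreign assets +50B
  Liabilities: Bank reserves +133B, Currency in circulation −8B, Government deposits −64B
Commercial banking system:
  Assets:      Reserves at CB +133B, Foreign assets −50B
  Liabilities: Checkable deposits +125B, Borrowings from CB −42B
So the change in checkable deposits held by the non-bank public at commercial banks is +125 billion.

+125 billion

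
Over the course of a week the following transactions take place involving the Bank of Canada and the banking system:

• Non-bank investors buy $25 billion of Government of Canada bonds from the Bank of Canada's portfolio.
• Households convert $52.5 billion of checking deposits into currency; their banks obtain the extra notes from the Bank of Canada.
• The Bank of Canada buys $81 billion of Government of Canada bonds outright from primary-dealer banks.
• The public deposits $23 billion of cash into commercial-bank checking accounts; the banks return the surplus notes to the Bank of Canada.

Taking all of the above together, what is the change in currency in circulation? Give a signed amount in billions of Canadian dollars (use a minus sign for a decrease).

Bank of Canada balance sheet:
  Assets:      Securities +$56B
  Liabilities: Bank reserves +$26.5B, Currency in circulation +$29.5B
Commercial banking system:
  Assets:      Reserves at CB +$26.5B, Securities −$81B
  Liabilities: Checkable deposits −$54.5B
So the change in currency in circulation is +$29.5 billion.

+$29.5 billion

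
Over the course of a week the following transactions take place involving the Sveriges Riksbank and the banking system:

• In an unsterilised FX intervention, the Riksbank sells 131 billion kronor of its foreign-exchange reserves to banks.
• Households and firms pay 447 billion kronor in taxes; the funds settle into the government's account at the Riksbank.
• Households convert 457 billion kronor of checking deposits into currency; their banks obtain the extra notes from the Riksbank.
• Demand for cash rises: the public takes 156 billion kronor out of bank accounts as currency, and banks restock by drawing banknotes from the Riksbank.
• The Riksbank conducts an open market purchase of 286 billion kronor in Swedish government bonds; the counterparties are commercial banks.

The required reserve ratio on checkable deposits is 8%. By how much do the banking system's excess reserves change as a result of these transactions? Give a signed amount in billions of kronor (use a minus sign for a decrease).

-820.2 billion

FX sale 131 billion kronor: reserves −131B, deposits 0.
Government account inflow 447 billion kronor: reserves −447B, deposits −447B.
Currency withdrawal 457 billion kronor: reserves −457B, deposits −457B.
Currency withdrawal 156 billion kronor: reserves −156B, deposits −156B.
OMO purchase (from banks) 286 billion kronor: reserves +286B, deposits 0.
Totals: Δreserves = −905B, Δdeposits = −1060B.
Δrequired reserves = 8% × −1060B = −84.8B.
Δexcess reserves = Δreserves − Δrequired = −905B − (−84.8B) = -820.2 billion.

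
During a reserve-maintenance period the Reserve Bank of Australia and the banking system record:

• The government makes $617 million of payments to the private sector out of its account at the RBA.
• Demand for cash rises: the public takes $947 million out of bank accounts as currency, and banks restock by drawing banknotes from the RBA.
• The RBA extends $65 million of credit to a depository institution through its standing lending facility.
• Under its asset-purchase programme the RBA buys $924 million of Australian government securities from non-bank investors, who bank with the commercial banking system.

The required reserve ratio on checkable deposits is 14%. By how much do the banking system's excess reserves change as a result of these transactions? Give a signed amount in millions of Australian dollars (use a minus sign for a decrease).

Government spending $617 million: reserves +$617M, deposits +$617M.
Currency withdrawal $947 million: reserves −$947M, deposits −$947M.
Discount-window loan $65 million: reserves +$65M, deposits 0.
Asset purchase (from non-banks) $924 million: reserves +$924M, deposits +$924M.
Totals: Δreserves = +$659M, Δdeposits = +$594M.
Δrequired reserves = 14% × +$594M = +$83.16M.
Δexcess reserves = Δreserves − Δrequired = +$659M − (+$83.16M) = +$575.84 million.

+$575.84 million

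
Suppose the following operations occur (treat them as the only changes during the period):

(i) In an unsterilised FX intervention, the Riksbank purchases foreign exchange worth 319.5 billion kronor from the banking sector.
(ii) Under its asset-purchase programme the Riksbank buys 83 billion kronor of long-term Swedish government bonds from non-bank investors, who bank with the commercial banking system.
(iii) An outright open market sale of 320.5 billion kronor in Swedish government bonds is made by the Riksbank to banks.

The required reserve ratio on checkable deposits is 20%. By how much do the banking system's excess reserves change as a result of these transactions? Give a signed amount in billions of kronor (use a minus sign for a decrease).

FX purchase 319.5 billion kronor: reserves +319.5B, deposits 0.
Asset purchase (from non-banks) 83 billion kronor: reserves +83B, deposits +83B.
OMO sale (to banks) 320.5 billion kronor: reserves −320.5B, deposits 0.
Totals: Δreserves = +82B, Δdeposits = +83B.
Δrequired reserves = 20% × +83B = +16.6B.
Δexcess reserves = Δreserves − Δrequired = +82B − (+16.6B) = +65.4 billion.

+65.4 billion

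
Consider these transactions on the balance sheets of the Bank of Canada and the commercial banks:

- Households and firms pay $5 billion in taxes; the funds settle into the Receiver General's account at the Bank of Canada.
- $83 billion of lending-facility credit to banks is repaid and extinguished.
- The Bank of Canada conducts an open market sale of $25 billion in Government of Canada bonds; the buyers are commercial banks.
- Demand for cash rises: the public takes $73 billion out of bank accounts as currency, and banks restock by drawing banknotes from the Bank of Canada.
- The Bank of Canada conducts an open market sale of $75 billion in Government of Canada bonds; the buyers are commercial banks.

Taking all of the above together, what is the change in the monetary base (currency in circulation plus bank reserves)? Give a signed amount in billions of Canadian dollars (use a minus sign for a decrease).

Government account inflow $5 billion: reserves shift to a non-base liability → −$5B.
Discount-window repayment $83 billion: Bank of Canada balance sheet contracts → −$83B.
OMO sale (to banks) $25 billion: Bank of Canada balance sheet contracts → −$25B.
Currency withdrawal $73 billion: just a shift between currency and reserves — both are base money → 0.
OMO sale (to banks) $75 billion: Bank of Canada balance sheet contracts → −$75B.
Net: −5 − 83 − 25 + 0 − 75 = -$188 billion.

-$188 billion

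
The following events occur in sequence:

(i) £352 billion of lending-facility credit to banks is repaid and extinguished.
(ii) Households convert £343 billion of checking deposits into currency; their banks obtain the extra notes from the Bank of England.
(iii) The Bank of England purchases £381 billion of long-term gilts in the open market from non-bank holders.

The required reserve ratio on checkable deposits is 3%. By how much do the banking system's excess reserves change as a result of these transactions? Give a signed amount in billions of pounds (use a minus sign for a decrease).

Discount-window repayment £352 billion: reserves −£352B, deposits 0.
Currency withdrawal £343 billion: reserves −£343B, deposits −£343B.
Asset purchase (from non-banks) £381 billion: reserves +£381B, deposits +£381B.
Totals: Δreserves = −£314B, Δdeposits = +£38B.
Δrequired reserves = 3% × +£38B = +£1.14B.
Δexcess reserves = Δreserves − Δrequired = −£314B − (+£1.14B) = -£315.14 billion.

-£315.14 billion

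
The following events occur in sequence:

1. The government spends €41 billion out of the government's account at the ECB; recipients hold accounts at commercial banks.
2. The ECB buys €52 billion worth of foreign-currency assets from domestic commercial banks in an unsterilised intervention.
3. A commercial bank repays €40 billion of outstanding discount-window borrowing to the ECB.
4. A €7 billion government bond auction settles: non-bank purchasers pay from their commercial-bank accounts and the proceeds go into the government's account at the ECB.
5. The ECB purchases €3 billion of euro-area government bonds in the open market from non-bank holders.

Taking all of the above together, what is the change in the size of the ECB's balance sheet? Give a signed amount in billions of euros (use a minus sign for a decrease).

+€15 billion

Government spending €41 billion: only the composition of liabilities changes → 0.
FX purchase €52 billion: an ECB asset is acquired → +€52B.
Discount-window repayment €40 billion: an ECB asset is shed → −€40B.
Government account inflow €7 billion: only the composition of liabilities changes → 0.
Asset purchase (from non-banks) €3 billion: an ECB asset is acquired → +€3B.
Net: 0 + 52 − 40 + 0 + 3 = +€15 billion.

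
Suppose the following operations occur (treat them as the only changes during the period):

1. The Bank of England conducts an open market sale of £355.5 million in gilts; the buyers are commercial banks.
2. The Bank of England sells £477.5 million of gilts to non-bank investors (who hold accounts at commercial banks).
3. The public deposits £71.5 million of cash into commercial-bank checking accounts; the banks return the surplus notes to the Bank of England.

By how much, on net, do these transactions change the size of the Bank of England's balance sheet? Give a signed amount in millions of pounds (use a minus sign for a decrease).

Bank of England balance sheet:
  Assets:      Securities −£833M
  Liabilities: Bank reserves −£761.5M, Currency in circulation −£71.5M
Change in total Bank of England assets = -£833 million.

-£833 million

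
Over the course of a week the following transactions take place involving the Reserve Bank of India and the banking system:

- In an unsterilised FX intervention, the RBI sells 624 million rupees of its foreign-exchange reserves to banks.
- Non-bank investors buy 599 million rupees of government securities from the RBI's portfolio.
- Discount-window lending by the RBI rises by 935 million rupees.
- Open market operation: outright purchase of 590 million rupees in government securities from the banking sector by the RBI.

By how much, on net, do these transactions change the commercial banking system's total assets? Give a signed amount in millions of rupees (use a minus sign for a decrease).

FX sale 624 million rupees: just an asset swap on bank balance sheets → 0.
Asset sale (to non-banks) 599 million rupees: bank balance sheets shrink → −599M.
Discount-window loan 935 million rupees: bank balance sheets expand → +935M.
OMO purchase (from banks) 590 million rupees: just an asset swap on bank balance sheets → 0.
Net: 0 − 599 + 935 + 0 = +336 million.

+336 million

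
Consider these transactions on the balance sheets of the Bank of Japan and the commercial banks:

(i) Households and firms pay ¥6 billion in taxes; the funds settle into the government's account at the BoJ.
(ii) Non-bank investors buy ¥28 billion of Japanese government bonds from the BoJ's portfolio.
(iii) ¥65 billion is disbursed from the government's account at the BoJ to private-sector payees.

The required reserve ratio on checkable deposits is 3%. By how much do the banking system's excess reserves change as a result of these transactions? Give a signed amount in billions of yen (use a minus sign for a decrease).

Government account inflow ¥6 billion: reserves −¥6B, deposits −¥6B.
Asset sale (to non-banks) ¥28 billion: reserves −¥28B, deposits −¥28B.
Government spending ¥65 billion: reserves +¥65B, deposits +¥65B.
Totals: Δreserves = +¥31B, Δdeposits = +¥31B.
Δrequired reserves = 3% × +¥31B = +¥0.93B.
Δexcess reserves = Δreserves − Δrequired = +¥31B − (+¥0.93B) = +¥30.07 billion.

+¥30.07 billion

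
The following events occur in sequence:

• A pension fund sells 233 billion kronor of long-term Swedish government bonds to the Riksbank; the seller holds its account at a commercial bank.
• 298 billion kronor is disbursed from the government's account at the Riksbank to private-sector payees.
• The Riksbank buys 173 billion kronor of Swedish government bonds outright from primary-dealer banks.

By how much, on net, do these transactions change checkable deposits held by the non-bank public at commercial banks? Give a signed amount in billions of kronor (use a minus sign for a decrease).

+531 billion

Asset purchase (from non-banks) 233 billion kronor: non-bank counterparties' bank balances rise → +233B.
Government spending 298 billion kronor: non-bank counterparties' bank balances rise → +298B.
OMO purchase (from banks) 173 billion kronor: the counterparty is a bank, so public deposits are unchanged → 0.
Net: 233 + 298 + 0 = +531 billion.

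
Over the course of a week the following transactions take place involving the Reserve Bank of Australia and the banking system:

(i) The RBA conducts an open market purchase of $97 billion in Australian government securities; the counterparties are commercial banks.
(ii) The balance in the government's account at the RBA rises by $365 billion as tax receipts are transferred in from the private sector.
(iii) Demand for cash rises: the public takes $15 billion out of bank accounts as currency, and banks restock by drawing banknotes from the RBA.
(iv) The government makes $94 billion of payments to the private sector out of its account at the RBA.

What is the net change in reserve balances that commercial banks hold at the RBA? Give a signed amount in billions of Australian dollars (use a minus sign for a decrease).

-$189 billion

RBA balance sheet:
  Assets:      Securities +$97B
  Liabilities: Bank reserves −$189B, Currency in circulation +$15B, Government deposits +$271B
Commercial banking system:
  Assets:      Reserves at CB −$189B, Securities −$97B
  Liabilities: Checkable deposits −$286B
So the change in reserve balances that commercial banks hold at the RBA is -$189 billion.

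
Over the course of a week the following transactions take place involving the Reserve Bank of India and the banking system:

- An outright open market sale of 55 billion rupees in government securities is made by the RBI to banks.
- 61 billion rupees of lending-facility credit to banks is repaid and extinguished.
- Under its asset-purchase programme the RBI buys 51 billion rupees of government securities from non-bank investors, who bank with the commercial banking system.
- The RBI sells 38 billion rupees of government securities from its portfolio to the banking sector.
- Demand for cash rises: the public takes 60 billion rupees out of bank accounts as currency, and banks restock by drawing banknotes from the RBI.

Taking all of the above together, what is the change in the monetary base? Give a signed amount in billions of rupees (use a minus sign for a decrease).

-103 billion

OMO sale (to banks) 55 billion rupees: RBI balance sheet contracts → −55B.
Discount-window repayment 61 billion rupees: RBI balance sheet contracts → −61B.
Asset purchase (from non-banks) 51 billion rupees: RBI balance sheet expands → +51B.
OMO sale (to banks) 38 billion rupees: RBI balance sheet contracts → −38B.
Currency withdrawal 60 billion rupees: just a shift between currency and reserves — both are base money → 0.
Net: −55 − 61 + 51 − 38 + 0 = -103 billion.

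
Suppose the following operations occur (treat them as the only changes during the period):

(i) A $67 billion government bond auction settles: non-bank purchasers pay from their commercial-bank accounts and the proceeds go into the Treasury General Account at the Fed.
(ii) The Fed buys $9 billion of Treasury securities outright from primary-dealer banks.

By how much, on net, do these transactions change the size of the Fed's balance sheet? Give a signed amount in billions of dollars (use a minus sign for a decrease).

+$9 billion

Government account inflow $67 billion: only the composition of liabilities changes → 0.
OMO purchase (from banks) $9 billion: a Fed asset is acquired → +$9B.
Net: 0 + 9 = +$9 billion.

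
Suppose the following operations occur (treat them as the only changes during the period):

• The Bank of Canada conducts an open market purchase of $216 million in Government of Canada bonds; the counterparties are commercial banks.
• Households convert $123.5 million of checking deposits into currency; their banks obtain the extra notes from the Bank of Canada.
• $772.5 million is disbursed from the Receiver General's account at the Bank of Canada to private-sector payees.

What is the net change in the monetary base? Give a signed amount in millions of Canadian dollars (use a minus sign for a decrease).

OMO purchase (from banks) $216 million: Bank of Canada balance sheet expands → +$216M.
Currency withdrawal $123.5 million: just a shift between currency and reserves — both are base money → 0.
Government spending $772.5 million: a non-base liability converts back to reserves → +$772.5M.
Net: 216 + 0 + 772.5 = +$988.5 million.

+$988.5 million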